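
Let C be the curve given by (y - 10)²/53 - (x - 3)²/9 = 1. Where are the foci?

Center (3, 10). The positive term is the y-term, so the transverse axis is vertical; a² = 53, b² = 9.
c² = a² + b² = 53 + 9 = 62, so c = √62.
Foci lie on the vertical axis through the center: (h, k ± c).

(3, 10 - √62) and (3, 10 + √62)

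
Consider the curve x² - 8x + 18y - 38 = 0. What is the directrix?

Only x is squared. Complete the square in x: (x - 4)² = -18(y - 3).
Vertex (4, 3); 4p = -18 so p = -9/2. Opens down.
Directrix is the horizontal line y = k − p = 3 − (-9/2) = 15/2.

y = 15/2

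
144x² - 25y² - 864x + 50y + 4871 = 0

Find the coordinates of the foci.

Collect terms: 144(x² - 6x) -25(y² - 2y) = -4871
Completing the square gives 144(x - 3)² -25(y - 1)² = -4871 + 1296 - 25 = -3600.
Divide by -3600: (y - 1)²/144 - (x - 3)²/25 = 1
Hyperbola, center (3, 1), transverse axis vertical; a² = 144, b² = 25.
c² = a² + b² = 144 + 25 = 169, so c = 13.
Foci lie on the vertical axis through the center: (h, k ± c).

(3, -12) and (3, 14)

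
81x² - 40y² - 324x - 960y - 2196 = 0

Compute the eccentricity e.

Collect terms: 81(x² - 4x) -40(y² + 24y) = 2196
Complete the square in x and y: 81(x - 2)² -40(y + 12)² = 2196 + 324 - 5760 = -3240
Divide through by -3240 to get (y + 12)²/81 - (x - 2)²/40 = 1.
Hyperbola, center (2, -12), transverse axis vertical; a² = 81, b² = 40.
c² = a² + b² = 121, so c = 11.
e = c/a = 11/9.

e = 11/9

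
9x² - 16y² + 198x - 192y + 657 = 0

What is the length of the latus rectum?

Collect terms: 9(x² + 22x) -16(y² + 12y) = -657
Complete the square: 9(x + 11)² -16(y + 6)² = -657 + 1089 - 576 = -144
Divide by -144: (y + 6)²/9 - (x + 11)²/16 = 1
Hyperbola, center (-11, -6), transverse axis vertical; a² = 9, b² = 16.
Latus rectum length = 2b²/a = 2·16/3 = 32/3.

32/3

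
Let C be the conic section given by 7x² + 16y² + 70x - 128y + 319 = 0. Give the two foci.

Group the x- and y-terms: 7(x² + 10x) + 16(y² - 8y) = -319
Complete the square in x and y: 7(x + 5)² + 16(y - 4)² = -319 + 175 + 256 = 112
Divide by 112: (x + 5)²/16 + (y - 4)²/7 = 1
Ellipse, center (-5, 4), major axis horizontal; a² = 16, b² = 7.
c² = a² - b² = 16 - 7 = 9, so c = 3.
Foci lie on the horizontal axis through the center: (h ± c, k).

(-8, 4) and (-2, 4)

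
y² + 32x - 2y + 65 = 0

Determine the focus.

Only y is squared. Complete the square in y: (y - 1)² = -32(x + 2).
Vertex (-2, 1); 4p = -32 so p = -8. Opens left.
Focus is p units from the vertex along the axis: (h + p, k).

(-10, 1)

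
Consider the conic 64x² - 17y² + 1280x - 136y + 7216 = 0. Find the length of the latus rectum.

Group: 64(x² + 20x) -17(y² + 8y) = -7216
64(x + 10)² -17(y + 4)² = -7216 + 6400 - 272 = -1088
Dividing both sides by -1088: (y + 4)²/64 - (x + 10)²/17 = 1
Hyperbola, center (-10, -4), transverse axis vertical; a² = 64, b² = 17.
Latus rectum length = 2b²/a = 2·17/8 = 17/4.

17/4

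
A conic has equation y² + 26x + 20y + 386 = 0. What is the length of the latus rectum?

Only y is squared. Complete the square in y: (y + 10)² = -26(x + 11).
Vertex (-11, -10); 4p = -26 so p = -13/2. Opens left.
Latus rectum length = |4p| = 26.

26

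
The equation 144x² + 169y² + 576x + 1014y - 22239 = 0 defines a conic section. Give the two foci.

Group: 144(x² + 4x) + 169(y² + 6y) = 22239
Completing the square gives 144(x + 2)² + 169(y + 3)² = 22239 + 576 + 1521 = 24336.
Dividing both sides by 24336: (x + 2)²/169 + (y + 3)²/144 = 1
Ellipse, center (-2, -3), major axis horizontal; a² = 169, b² = 144.
c² = a² - b² = 169 - 144 = 25, so c = 5.
Foci lie on the horizontal axis through the center: (h ± c, k).

(-7, -3) and (3, -3)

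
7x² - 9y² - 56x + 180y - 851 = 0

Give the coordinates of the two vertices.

(1, 10) and (7, 10)

Rearranging, 7(x² - 8x) -9(y² - 20y) = 851.
7(x - 4)² -9(y - 10)² = 851 + 112 - 900 = 63
Divide by 63: (x - 4)²/9 - (y - 10)²/7 = 1
Hyperbola, center (4, 10), transverse axis horizontal; a² = 9, b² = 7.
a = 3. Vertices at (h ± a, k).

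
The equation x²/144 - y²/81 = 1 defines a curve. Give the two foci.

(-15, 0) and (15, 0)

Center (0, 0). The positive term is the x-term, so the transverse axis is horizontal; a² = 144, b² = 81.
c² = a² + b² = 144 + 81 = 225, so c = 15.
Foci lie on the horizontal axis through the center: (h ± c, k).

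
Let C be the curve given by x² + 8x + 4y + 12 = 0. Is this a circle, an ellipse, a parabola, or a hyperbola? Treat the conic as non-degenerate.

parabola

No xy term. Coefficients of x² and y² are A = 1, C = 0.
Exactly one squared variable ⇒ parabola.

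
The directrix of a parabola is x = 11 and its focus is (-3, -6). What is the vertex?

(4, -6)

The vertex is the midpoint between the focus and the directrix along the axis of symmetry.
Axis is horizontal (directrix is vertical). Vertex x-coordinate = (-3 + 11)/2 = 4; y-coordinate = -6.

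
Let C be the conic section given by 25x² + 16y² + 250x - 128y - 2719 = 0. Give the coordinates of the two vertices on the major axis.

(-5, -11) and (-5, 19)

Collect terms: 25(x² + 10x) + 16(y² - 8y) = 2719
Complete the square in x and y: 25(x + 5)² + 16(y - 4)² = 2719 + 625 + 256 = 3600
Divide by 3600: (x + 5)²/144 + (y - 4)²/225 = 1
Ellipse, center (-5, 4), major axis vertical; a² = 225, b² = 144.
a = 15. Vertices at (h, k ± a).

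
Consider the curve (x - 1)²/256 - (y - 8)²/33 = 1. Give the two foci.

Center (1, 8). The positive term is the x-term, so the transverse axis is horizontal; a² = 256, b² = 33.
c² = a² + b² = 256 + 33 = 289, so c = 17.
Foci lie on the horizontal axis through the center: (h ± c, k).

(-16, 8) and (18, 8)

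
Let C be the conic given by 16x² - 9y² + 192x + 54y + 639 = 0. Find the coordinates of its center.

(-6, 3)

Group the x- and y-terms: 16(x² + 12x) -9(y² - 6y) = -639
Completing the square gives 16(x + 6)² -9(y - 3)² = -639 + 576 - 81 = -144.
Dividing both sides by -144: (y - 3)²/16 - (x + 6)²/9 = 1
Hyperbola with center (-6, 3).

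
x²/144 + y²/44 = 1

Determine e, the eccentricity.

e = 5/6

Center (0, 0). The larger denominator 144 sits under the x-term, so the major axis is horizontal; a² = 144, b² = 44.
c² = a² - b² = 100, so c = 10.
e = c/a = 10/12 = 5/6.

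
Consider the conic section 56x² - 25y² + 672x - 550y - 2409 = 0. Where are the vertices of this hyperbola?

(-11, -11) and (-1, -11)

Collect terms: 56(x² + 12x) -25(y² + 22y) = 2409
Complete the square: 56(x + 6)² -25(y + 11)² = 2409 + 2016 - 3025 = 1400
Dividing both sides by 1400: (x + 6)²/25 - (y + 11)²/56 = 1
Hyperbola, center (-6, -11), transverse axis horizontal; a² = 25, b² = 56.
a = 5. Vertices at (h ± a, k).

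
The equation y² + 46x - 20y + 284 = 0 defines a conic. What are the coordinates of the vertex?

Only y is squared. Complete the square in y: (y - 10)² = -46(x + 4).
Vertex (-4, 10); 4p = -46 so p = -23/2. Opens left.

(-4, 10)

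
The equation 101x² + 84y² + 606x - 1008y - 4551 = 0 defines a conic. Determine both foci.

101(x² + 6x) + 84(y² - 12y) = 4551
Complete the square in x and y: 101(x + 3)² + 84(y - 6)² = 4551 + 909 + 3024 = 8484
Divide through by 8484 to get (x + 3)²/84 + (y - 6)²/101 = 1.
Ellipse, center (-3, 6), major axis vertical; a² = 101, b² = 84.
c² = a² - b² = 101 - 84 = 17, so c = √17.
Foci lie on the vertical axis through the center: (h, k ± c).

(-3, 6 - √17) and (-3, 6 + √17)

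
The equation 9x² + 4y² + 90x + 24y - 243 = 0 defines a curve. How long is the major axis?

6√14

Collect terms: 9(x² + 10x) + 4(y² + 6y) = 243
Complete the square: 9(x + 5)² + 4(y + 3)² = 243 + 225 + 36 = 504
Divide through by 504 to get (x + 5)²/56 + (y + 3)²/126 = 1.
Ellipse, center (-5, -3), major axis vertical; a² = 126, b² = 56.
a² = 126 so a = 3√14; the major axis has length 2a = 6√14.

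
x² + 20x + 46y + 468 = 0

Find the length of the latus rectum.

46

Only x is squared. Complete the square in x: (x + 10)² = -46(y + 8).
Vertex (-10, -8); 4p = -46 so p = -23/2. Opens down.
Latus rectum length = |4p| = 46.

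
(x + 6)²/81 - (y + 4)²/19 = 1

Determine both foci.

Center (-6, -4). The positive term is the x-term, so the transverse axis is horizontal; a² = 81, b² = 19.
c² = a² + b² = 81 + 19 = 100, so c = 10.
Foci lie on the horizontal axis through the center: (h ± c, k).

(-16, -4) and (4, -4)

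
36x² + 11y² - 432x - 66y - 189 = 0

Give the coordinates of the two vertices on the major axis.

(6, -9) and (6, 15)

36(x² - 12x) + 11(y² - 6y) = 189
Complete the square: 36(x - 6)² + 11(y - 3)² = 189 + 1296 + 99 = 1584
Divide by 1584: (x - 6)²/44 + (y - 3)²/144 = 1
Ellipse, center (6, 3), major axis vertical; a² = 144, b² = 44.
a = 12. Vertices at (h, k ± a).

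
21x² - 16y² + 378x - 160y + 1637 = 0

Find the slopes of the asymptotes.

Group: 21(x² + 18x) -16(y² + 10y) = -1637
Complete the square in x and y: 21(x + 9)² -16(y + 5)² = -1637 + 1701 - 400 = -336
Dividing both sides by -336: (y + 5)²/21 - (x + 9)²/16 = 1
Hyperbola, center (-9, -5), transverse axis vertical; a² = 21, b² = 16.
For a vertical hyperbola the asymptotes have slope ±a/b.
Here that is ±√21/4.

√21/4 and -√21/4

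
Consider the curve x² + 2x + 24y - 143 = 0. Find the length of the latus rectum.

24

Only x is squared. Complete the square in x: (x + 1)² = -24(y - 6).
Vertex (-1, 6); 4p = -24 so p = -6. Opens down.
Latus rectum length = |4p| = 24.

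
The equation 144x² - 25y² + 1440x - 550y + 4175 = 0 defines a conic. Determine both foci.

144(x² + 10x) -25(y² + 22y) = -4175
Completing the square gives 144(x + 5)² -25(y + 11)² = -4175 + 3600 - 3025 = -3600.
Divide by -3600: (y + 11)²/144 - (x + 5)²/25 = 1
Hyperbola, center (-5, -11), transverse axis vertical; a² = 144, b² = 25.
c² = a² + b² = 144 + 25 = 169, so c = 13.
Foci lie on the vertical axis through the center: (h, k ± c).

(-5, -24) and (-5, 2)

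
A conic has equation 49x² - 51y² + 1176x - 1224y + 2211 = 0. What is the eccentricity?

Rearranging, 49(x² + 24x) -51(y² + 24y) = -2211.
49(x + 12)² -51(y + 12)² = -2211 + 7056 - 7344 = -2499
Divide through by -2499 to get (y + 12)²/49 - (x + 12)²/51 = 1.
Hyperbola, center (-12, -12), transverse axis vertical; a² = 49, b² = 51.
c² = a² + b² = 100, so c = 10.
e = c/a = 10/7.

e = 10/7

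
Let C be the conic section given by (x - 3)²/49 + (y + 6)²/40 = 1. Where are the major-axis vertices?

(-4, -6) and (10, -6)

Center (3, -6). The larger denominator 49 sits under the x-term, so the major axis is horizontal; a² = 49, b² = 40.
a = 7. Vertices at (h ± a, k).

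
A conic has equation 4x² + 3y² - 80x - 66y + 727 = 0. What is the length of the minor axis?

6

Rearranging, 4(x² - 20x) + 3(y² - 22y) = -727.
Completing the square gives 4(x - 10)² + 3(y - 11)² = -727 + 400 + 363 = 36.
Divide by 36: (x - 10)²/9 + (y - 11)²/12 = 1
Ellipse, center (10, 11), major axis vertical; a² = 12, b² = 9.
b² = 9 so b = 3; the minor axis has length 2b = 6.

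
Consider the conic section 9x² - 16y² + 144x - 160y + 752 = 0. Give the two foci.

9(x² + 16x) -16(y² + 10y) = -752
9(x + 8)² -16(y + 5)² = -752 + 576 - 400 = -576
Divide through by -576 to get (y + 5)²/36 - (x + 8)²/64 = 1.
Hyperbola, center (-8, -5), transverse axis vertical; a² = 36, b² = 64.
c² = a² + b² = 36 + 64 = 100, so c = 10.
Foci lie on the vertical axis through the center: (h, k ± c).

(-8, -15) and (-8, 5)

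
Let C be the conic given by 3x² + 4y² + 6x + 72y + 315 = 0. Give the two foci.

Collect terms: 3(x² + 2x) + 4(y² + 18y) = -315
Complete the square in x and y: 3(x + 1)² + 4(y + 9)² = -315 + 3 + 324 = 12
Dividing both sides by 12: (x + 1)²/4 + (y + 9)²/3 = 1
Ellipse, center (-1, -9), major axis horizontal; a² = 4, b² = 3.
c² = a² - b² = 4 - 3 = 1, so c = 1.
Foci lie on the horizontal axis through the center: (h ± c, k).

(-2, -9) and (0, -9)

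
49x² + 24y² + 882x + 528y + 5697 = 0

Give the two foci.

(-9, -16) and (-9, -6)

Collect terms: 49(x² + 18x) + 24(y² + 22y) = -5697
Completing the square gives 49(x + 9)² + 24(y + 11)² = -5697 + 3969 + 2904 = 1176.
Divide through by 1176 to get (x + 9)²/24 + (y + 11)²/49 = 1.
Ellipse, center (-9, -11), major axis vertical; a² = 49, b² = 24.
c² = a² - b² = 49 - 24 = 25, so c = 5.
Foci lie on the vertical axis through the center: (h, k ± c).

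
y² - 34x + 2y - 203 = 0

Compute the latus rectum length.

Only y is squared. Complete the square in y: (y + 1)² = 34(x + 6).
Vertex (-6, -1); 4p = 34 so p = 17/2. Opens right.
Latus rectum length = |4p| = 34.

34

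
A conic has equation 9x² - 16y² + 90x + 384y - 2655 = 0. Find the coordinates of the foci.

Collect terms: 9(x² + 10x) -16(y² - 24y) = 2655
Complete the square: 9(x + 5)² -16(y - 12)² = 2655 + 225 - 2304 = 576
Divide by 576: (x + 5)²/64 - (y - 12)²/36 = 1
Hyperbola, center (-5, 12), transverse axis horizontal; a² = 64, b² = 36.
c² = a² + b² = 64 + 36 = 100, so c = 10.
Foci lie on the horizontal axis through the center: (h ± c, k).

(-15, 12) and (5, 12)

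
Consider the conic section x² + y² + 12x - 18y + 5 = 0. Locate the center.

(-6, 9)

Rearranging, (x² + 12x) + (y² - 18y) = -5.
Complete the square: (x + 6)² + (y - 9)² = -5 + 36 + 81 = 112
So (x + 6)² + (y - 9)² = 112.
Circle centered at (-6, 9) with r² = 112.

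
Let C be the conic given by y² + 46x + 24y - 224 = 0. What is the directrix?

x = 39/2

Only y is squared. Complete the square in y: (y + 12)² = -46(x - 8).
Vertex (8, -12); 4p = -46 so p = -23/2. Opens left.
Directrix is the vertical line x = h − p = 8 − (-23/2) = 39/2.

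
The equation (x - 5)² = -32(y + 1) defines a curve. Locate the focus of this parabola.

(5, -9)

Vertex (5, -1); 4p = -32 so p = -8. Opens down.
Focus is p units from the vertex along the axis: (h, k + p).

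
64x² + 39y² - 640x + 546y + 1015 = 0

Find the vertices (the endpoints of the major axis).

(5, -15) and (5, 1)

Collect terms: 64(x² - 10x) + 39(y² + 14y) = -1015
Complete the square: 64(x - 5)² + 39(y + 7)² = -1015 + 1600 + 1911 = 2496
Divide through by 2496 to get (x - 5)²/39 + (y + 7)²/64 = 1.
Ellipse, center (5, -7), major axis vertical; a² = 64, b² = 39.
a = 8. Vertices at (h, k ± a).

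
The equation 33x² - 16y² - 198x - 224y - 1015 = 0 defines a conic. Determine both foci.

33(x² - 6x) -16(y² + 14y) = 1015
Completing the square gives 33(x - 3)² -16(y + 7)² = 1015 + 297 - 784 = 528.
Dividing both sides by 528: (x - 3)²/16 - (y + 7)²/33 = 1
Hyperbola, center (3, -7), transverse axis horizontal; a² = 16, b² = 33.
c² = a² + b² = 16 + 33 = 49, so c = 7.
Foci lie on the horizontal axis through the center: (h ± c, k).

(-4, -7) and (10, -7)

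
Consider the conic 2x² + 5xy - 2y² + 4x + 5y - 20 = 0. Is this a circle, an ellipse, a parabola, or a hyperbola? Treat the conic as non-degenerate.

hyperbola

A = 2, B = 5, C = -2.
Discriminant B² − 4AC = 5² − 4·2·(-2) = 41.
B² − 4AC > 0 ⇒ hyperbola.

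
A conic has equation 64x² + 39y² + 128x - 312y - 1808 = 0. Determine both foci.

Group: 64(x² + 2x) + 39(y² - 8y) = 1808
Complete the square: 64(x + 1)² + 39(y - 4)² = 1808 + 64 + 624 = 2496
Divide by 2496: (x + 1)²/39 + (y - 4)²/64 = 1
Ellipse, center (-1, 4), major axis vertical; a² = 64, b² = 39.
c² = a² - b² = 64 - 39 = 25, so c = 5.
Foci lie on the vertical axis through the center: (h, k ± c).

(-1, -1) and (-1, 9)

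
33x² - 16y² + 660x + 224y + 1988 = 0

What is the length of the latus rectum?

33/2

33(x² + 20x) -16(y² - 14y) = -1988
Complete the square in x and y: 33(x + 10)² -16(y - 7)² = -1988 + 3300 - 784 = 528
Divide by 528: (x + 10)²/16 - (y - 7)²/33 = 1
Hyperbola, center (-10, 7), transverse axis horizontal; a² = 16, b² = 33.
Latus rectum length = 2b²/a = 2·33/4 = 33/2.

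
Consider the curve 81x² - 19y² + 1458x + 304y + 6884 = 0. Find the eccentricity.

Group: 81(x² + 18x) -19(y² - 16y) = -6884
Complete the square in x and y: 81(x + 9)² -19(y - 8)² = -6884 + 6561 - 1216 = -1539
Divide by -1539: (y - 8)²/81 - (x + 9)²/19 = 1
Hyperbola, center (-9, 8), transverse axis vertical; a² = 81, b² = 19.
c² = a² + b² = 100, so c = 10.
e = c/a = 10/9.

e = 10/9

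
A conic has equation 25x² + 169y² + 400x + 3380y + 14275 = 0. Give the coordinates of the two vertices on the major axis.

25(x² + 16x) + 169(y² + 20y) = -14275
Complete the square: 25(x + 8)² + 169(y + 10)² = -14275 + 1600 + 16900 = 4225
Dividing both sides by 4225: (x + 8)²/169 + (y + 10)²/25 = 1
Ellipse, center (-8, -10), major axis horizontal; a² = 169, b² = 25.
a = 13. Vertices at (h ± a, k).

(-21, -10) and (5, -10)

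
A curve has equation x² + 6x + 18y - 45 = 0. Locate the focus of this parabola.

(-3, -3/2)

Only x is squared. Complete the square in x: (x + 3)² = -18(y - 3).
Vertex (-3, 3); 4p = -18 so p = -9/2. Opens down.
Focus is p units from the vertex along the axis: (h, k + p).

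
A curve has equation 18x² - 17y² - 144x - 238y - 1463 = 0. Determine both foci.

(4 - √105, -7) and (4 + √105, -7)

Rearranging, 18(x² - 8x) -17(y² + 14y) = 1463.
18(x - 4)² -17(y + 7)² = 1463 + 288 - 833 = 918
Divide through by 918 to get (x - 4)²/51 - (y + 7)²/54 = 1.
Hyperbola, center (4, -7), transverse axis horizontal; a² = 51, b² = 54.
c² = a² + b² = 51 + 54 = 105, so c = √105.
Foci lie on the horizontal axis through the center: (h ± c, k).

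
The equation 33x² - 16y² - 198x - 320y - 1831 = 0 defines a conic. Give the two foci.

Group the x- and y-terms: 33(x² - 6x) -16(y² + 20y) = 1831
33(x - 3)² -16(y + 10)² = 1831 + 297 - 1600 = 528
Divide through by 528 to get (x - 3)²/16 - (y + 10)²/33 = 1.
Hyperbola, center (3, -10), transverse axis horizontal; a² = 16, b² = 33.
c² = a² + b² = 16 + 33 = 49, so c = 7.
Foci lie on the horizontal axis through the center: (h ± c, k).

(-4, -10) and (10, -10)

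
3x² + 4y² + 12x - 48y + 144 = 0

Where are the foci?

(-3, 6) and (-1, 6)

Group: 3(x² + 4x) + 4(y² - 12y) = -144
Complete the square: 3(x + 2)² + 4(y - 6)² = -144 + 12 + 144 = 12
Dividing both sides by 12: (x + 2)²/4 + (y - 6)²/3 = 1
Ellipse, center (-2, 6), major axis horizontal; a² = 4, b² = 3.
c² = a² - b² = 4 - 3 = 1, so c = 1.
Foci lie on the horizontal axis through the center: (h ± c, k).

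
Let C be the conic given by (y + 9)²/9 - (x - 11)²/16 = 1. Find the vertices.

Center (11, -9). The positive term is the y-term, so the transverse axis is vertical; a² = 9, b² = 16.
a = 3. Vertices at (h, k ± a).

(11, -12) and (11, -6)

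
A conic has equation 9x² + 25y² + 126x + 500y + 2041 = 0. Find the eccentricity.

e = 4/5

9(x² + 14x) + 25(y² + 20y) = -2041
Complete the square in x and y: 9(x + 7)² + 25(y + 10)² = -2041 + 441 + 2500 = 900
Divide by 900: (x + 7)²/100 + (y + 10)²/36 = 1
Ellipse, center (-7, -10), major axis horizontal; a² = 100, b² = 36.
c² = a² - b² = 64, so c = 8.
e = c/a = 8/10 = 4/5.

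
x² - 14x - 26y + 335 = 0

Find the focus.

Only x is squared. Complete the square in x: (x - 7)² = 26(y - 11).
Vertex (7, 11); 4p = 26 so p = 13/2. Opens up.
Focus is p units from the vertex along the axis: (h, k + p).

(7, 35/2)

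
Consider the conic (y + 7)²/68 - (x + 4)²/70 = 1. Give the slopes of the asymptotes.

√1190/35 and -√1190/35

Center (-4, -7). The positive term is the y-term, so the transverse axis is vertical; a² = 68, b² = 70.
For a vertical hyperbola the asymptotes have slope ±a/b.
Here that is ±2√17/√70 = ±√1190/35.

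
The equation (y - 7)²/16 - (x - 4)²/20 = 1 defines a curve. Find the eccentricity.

e = 3/2

Center (4, 7). The positive term is the y-term, so the transverse axis is vertical; a² = 16, b² = 20.
c² = a² + b² = 36, so c = 6.
e = c/a = 6/4 = 3/2.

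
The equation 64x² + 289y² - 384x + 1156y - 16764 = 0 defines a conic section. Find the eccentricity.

Group the x- and y-terms: 64(x² - 6x) + 289(y² + 4y) = 16764
Complete the square: 64(x - 3)² + 289(y + 2)² = 16764 + 576 + 1156 = 18496
Divide by 18496: (x - 3)²/289 + (y + 2)²/64 = 1
Ellipse, center (3, -2), major axis horizontal; a² = 289, b² = 64.
c² = a² - b² = 225, so c = 15.
e = c/a = 15/17.

e = 15/17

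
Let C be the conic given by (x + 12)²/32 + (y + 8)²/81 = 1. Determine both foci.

(-12, -15) and (-12, -1)

Center (-12, -8). The larger denominator 81 sits under the y-term, so the major axis is vertical; a² = 81, b² = 32.
c² = a² - b² = 81 - 32 = 49, so c = 7.
Foci lie on the vertical axis through the center: (h, k ± c).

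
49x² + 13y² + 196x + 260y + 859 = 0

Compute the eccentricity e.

e = 6/7

49(x² + 4x) + 13(y² + 20y) = -859
Complete the square: 49(x + 2)² + 13(y + 10)² = -859 + 196 + 1300 = 637
Dividing both sides by 637: (x + 2)²/13 + (y + 10)²/49 = 1
Ellipse, center (-2, -10), major axis vertical; a² = 49, b² = 13.
c² = a² - b² = 36, so c = 6.
e = c/a = 6/7.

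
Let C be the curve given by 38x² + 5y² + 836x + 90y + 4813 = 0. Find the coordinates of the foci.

(-11, -9 - √33) and (-11, -9 + √33)

Collect terms: 38(x² + 22x) + 5(y² + 18y) = -4813
Complete the square: 38(x + 11)² + 5(y + 9)² = -4813 + 4598 + 405 = 190
Dividing both sides by 190: (x + 11)²/5 + (y + 9)²/38 = 1
Ellipse, center (-11, -9), major axis vertical; a² = 38, b² = 5.
c² = a² - b² = 38 - 5 = 33, so c = √33.
Foci lie on the vertical axis through the center: (h, k ± c).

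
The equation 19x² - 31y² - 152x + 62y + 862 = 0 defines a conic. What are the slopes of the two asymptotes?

√589/31 and -√589/31

Group: 19(x² - 8x) -31(y² - 2y) = -862
19(x - 4)² -31(y - 1)² = -862 + 304 - 31 = -589
Dividing both sides by -589: (y - 1)²/19 - (x - 4)²/31 = 1
Hyperbola, center (4, 1), transverse axis vertical; a² = 19, b² = 31.
For a vertical hyperbola the asymptotes have slope ±a/b.
Here that is ±√19/√31 = ±√589/31.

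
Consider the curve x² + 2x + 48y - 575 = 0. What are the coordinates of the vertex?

Only x is squared. Complete the square in x: (x + 1)² = -48(y - 12).
Vertex (-1, 12); 4p = -48 so p = -12. Opens down.

(-1, 12)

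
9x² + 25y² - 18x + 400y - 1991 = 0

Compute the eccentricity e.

e = 4/5

Group: 9(x² - 2x) + 25(y² + 16y) = 1991
Complete the square: 9(x - 1)² + 25(y + 8)² = 1991 + 9 + 1600 = 3600
Dividing both sides by 3600: (x - 1)²/400 + (y + 8)²/144 = 1
Ellipse, center (1, -8), major axis horizontal; a² = 400, b² = 144.
c² = a² - b² = 256, so c = 16.
e = c/a = 16/20 = 4/5.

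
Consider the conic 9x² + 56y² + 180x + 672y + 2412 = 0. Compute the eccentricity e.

Rearranging, 9(x² + 20x) + 56(y² + 12y) = -2412.
Completing the square gives 9(x + 10)² + 56(y + 6)² = -2412 + 900 + 2016 = 504.
Divide by 504: (x + 10)²/56 + (y + 6)²/9 = 1
Ellipse, center (-10, -6), major axis horizontal; a² = 56, b² = 9.
c² = a² - b² = 47, so c = √47.
e = c/a = √47/2√14 = √658/28.

e = √658/28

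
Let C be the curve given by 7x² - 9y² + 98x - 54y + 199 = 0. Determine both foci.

Group: 7(x² + 14x) -9(y² + 6y) = -199
Complete the square in x and y: 7(x + 7)² -9(y + 3)² = -199 + 343 - 81 = 63
Divide through by 63 to get (x + 7)²/9 - (y + 3)²/7 = 1.
Hyperbola, center (-7, -3), transverse axis horizontal; a² = 9, b² = 7.
c² = a² + b² = 9 + 7 = 16, so c = 4.
Foci lie on the horizontal axis through the center: (h ± c, k).

(-11, -3) and (-3, -3)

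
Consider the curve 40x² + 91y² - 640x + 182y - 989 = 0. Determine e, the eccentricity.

e = √4641/91

Group: 40(x² - 16x) + 91(y² + 2y) = 989
Completing the square gives 40(x - 8)² + 91(y + 1)² = 989 + 2560 + 91 = 3640.
Divide through by 3640 to get (x - 8)²/91 + (y + 1)²/40 = 1.
Ellipse, center (8, -1), major axis horizontal; a² = 91, b² = 40.
c² = a² - b² = 51, so c = √51.
e = c/a = √51/√91 = √4641/91.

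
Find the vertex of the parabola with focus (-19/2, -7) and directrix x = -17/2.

(-9, -7)

The vertex is the midpoint between the focus and the directrix along the axis of symmetry.
Axis is horizontal (directrix is vertical). Vertex x-coordinate = (-19/2 + (-17/2))/2 = -9; y-coordinate = -7.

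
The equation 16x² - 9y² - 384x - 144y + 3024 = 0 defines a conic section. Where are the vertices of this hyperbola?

(12, -20) and (12, 4)

16(x² - 24x) -9(y² + 16y) = -3024
Completing the square gives 16(x - 12)² -9(y + 8)² = -3024 + 2304 - 576 = -1296.
Dividing both sides by -1296: (y + 8)²/144 - (x - 12)²/81 = 1
Hyperbola, center (12, -8), transverse axis vertical; a² = 144, b² = 81.
a = 12. Vertices at (h, k ± a).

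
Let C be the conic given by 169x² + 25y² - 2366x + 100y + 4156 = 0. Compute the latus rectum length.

169(x² - 14x) + 25(y² + 4y) = -4156
Complete the square in x and y: 169(x - 7)² + 25(y + 2)² = -4156 + 8281 + 100 = 4225
Divide by 4225: (x - 7)²/25 + (y + 2)²/169 = 1
Ellipse, center (7, -2), major axis vertical; a² = 169, b² = 25.
Latus rectum length = 2b²/a = 2·25/13 = 50/13.

50/13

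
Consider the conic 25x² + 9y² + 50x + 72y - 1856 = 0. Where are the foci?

Rearranging, 25(x² + 2x) + 9(y² + 8y) = 1856.
Completing the square gives 25(x + 1)² + 9(y + 4)² = 1856 + 25 + 144 = 2025.
Dividing both sides by 2025: (x + 1)²/81 + (y + 4)²/225 = 1
Ellipse, center (-1, -4), major axis vertical; a² = 225, b² = 81.
c² = a² - b² = 225 - 81 = 144, so c = 12.
Foci lie on the vertical axis through the center: (h, k ± c).

(-1, -16) and (-1, 8)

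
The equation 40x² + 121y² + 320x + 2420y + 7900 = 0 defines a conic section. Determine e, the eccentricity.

Group the x- and y-terms: 40(x² + 8x) + 121(y² + 20y) = -7900
Complete the square in x and y: 40(x + 4)² + 121(y + 10)² = -7900 + 640 + 12100 = 4840
Divide through by 4840 to get (x + 4)²/121 + (y + 10)²/40 = 1.
Ellipse, center (-4, -10), major axis horizontal; a² = 121, b² = 40.
c² = a² - b² = 81, so c = 9.
e = c/a = 9/11.

e = 9/11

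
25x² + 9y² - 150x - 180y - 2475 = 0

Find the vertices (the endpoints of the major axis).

Group the x- and y-terms: 25(x² - 6x) + 9(y² - 20y) = 2475
25(x - 3)² + 9(y - 10)² = 2475 + 225 + 900 = 3600
Divide through by 3600 to get (x - 3)²/144 + (y - 10)²/400 = 1.
Ellipse, center (3, 10), major axis vertical; a² = 400, b² = 144.
a = 20. Vertices at (h, k ± a).

(3, -10) and (3, 30)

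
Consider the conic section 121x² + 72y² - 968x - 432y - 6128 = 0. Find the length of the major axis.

Group the x- and y-terms: 121(x² - 8x) + 72(y² - 6y) = 6128
121(x - 4)² + 72(y - 3)² = 6128 + 1936 + 648 = 8712
Dividing both sides by 8712: (x - 4)²/72 + (y - 3)²/121 = 1
Ellipse, center (4, 3), major axis vertical; a² = 121, b² = 72.
a² = 121 so a = 11; the major axis has length 2a = 22.

22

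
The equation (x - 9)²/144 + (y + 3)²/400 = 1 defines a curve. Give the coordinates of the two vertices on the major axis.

Center (9, -3). The larger denominator 400 sits under the y-term, so the major axis is vertical; a² = 400, b² = 144.
a = 20. Vertices at (h, k ± a).

(9, -23) and (9, 17)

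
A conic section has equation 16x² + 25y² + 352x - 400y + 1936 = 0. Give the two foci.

16(x² + 22x) + 25(y² - 16y) = -1936
Complete the square in x and y: 16(x + 11)² + 25(y - 8)² = -1936 + 1936 + 1600 = 1600
Dividing both sides by 1600: (x + 11)²/100 + (y - 8)²/64 = 1
Ellipse, center (-11, 8), major axis horizontal; a² = 100, b² = 64.
c² = a² - b² = 100 - 64 = 36, so c = 6.
Foci lie on the horizontal axis through the center: (h ± c, k).

(-17, 8) and (-5, 8)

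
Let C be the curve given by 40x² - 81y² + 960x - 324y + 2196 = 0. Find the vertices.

(-21, -2) and (-3, -2)

Collect terms: 40(x² + 24x) -81(y² + 4y) = -2196
Complete the square in x and y: 40(x + 12)² -81(y + 2)² = -2196 + 5760 - 324 = 3240
Dividing both sides by 3240: (x + 12)²/81 - (y + 2)²/40 = 1
Hyperbola, center (-12, -2), transverse axis horizontal; a² = 81, b² = 40.
a = 9. Vertices at (h ± a, k).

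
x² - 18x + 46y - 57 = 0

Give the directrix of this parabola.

Only x is squared. Complete the square in x: (x - 9)² = -46(y - 3).
Vertex (9, 3); 4p = -46 so p = -23/2. Opens down.
Directrix is the horizontal line y = k − p = 3 − (-23/2) = 29/2.

y = 29/2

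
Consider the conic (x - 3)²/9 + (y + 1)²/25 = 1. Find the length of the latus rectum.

18/5

Center (3, -1). The larger denominator 25 sits under the y-term, so the major axis is vertical; a² = 25, b² = 9.
Latus rectum length = 2b²/a = 2·9/5 = 18/5.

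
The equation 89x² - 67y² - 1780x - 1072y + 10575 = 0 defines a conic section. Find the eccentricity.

e = 2√3471/89

Group the x- and y-terms: 89(x² - 20x) -67(y² + 16y) = -10575
89(x - 10)² -67(y + 8)² = -10575 + 8900 - 4288 = -5963
Divide through by -5963 to get (y + 8)²/89 - (x - 10)²/67 = 1.
Hyperbola, center (10, -8), transverse axis vertical; a² = 89, b² = 67.
c² = a² + b² = 156, so c = 2√39.
e = c/a = 2√39/√89 = 2√3471/89.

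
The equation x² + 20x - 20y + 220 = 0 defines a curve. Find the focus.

Only x is squared. Complete the square in x: (x + 10)² = 20(y - 6).
Vertex (-10, 6); 4p = 20 so p = 5. Opens up.
Focus is p units from the vertex along the axis: (h, k + p).

(-10, 11)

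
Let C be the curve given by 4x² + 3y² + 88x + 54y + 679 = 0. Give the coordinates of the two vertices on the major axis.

(-11, -13) and (-11, -5)

Group: 4(x² + 22x) + 3(y² + 18y) = -679
4(x + 11)² + 3(y + 9)² = -679 + 484 + 243 = 48
Divide by 48: (x + 11)²/12 + (y + 9)²/16 = 1
Ellipse, center (-11, -9), major axis vertical; a² = 16, b² = 12.
a = 4. Vertices at (h, k ± a).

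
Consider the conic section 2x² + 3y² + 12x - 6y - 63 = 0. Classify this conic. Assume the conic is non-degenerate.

No xy term. Coefficients of x² and y² are A = 2, C = 3.
A and C have the same sign but A ≠ C ⇒ ellipse.

ellipse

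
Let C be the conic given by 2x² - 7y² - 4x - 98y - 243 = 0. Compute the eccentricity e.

e = 3√2/2

Collect terms: 2(x² - 2x) -7(y² + 14y) = 243
2(x - 1)² -7(y + 7)² = 243 + 2 - 343 = -98
Divide by -98: (y + 7)²/14 - (x - 1)²/49 = 1
Hyperbola, center (1, -7), transverse axis vertical; a² = 14, b² = 49.
c² = a² + b² = 63, so c = 3√7.
e = c/a = 3√7/√14 = 3√2/2.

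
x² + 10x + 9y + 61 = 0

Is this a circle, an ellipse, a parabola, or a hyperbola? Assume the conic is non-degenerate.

parabola

No xy term. Coefficients of x² and y² are A = 1, C = 0.
Exactly one squared variable ⇒ parabola.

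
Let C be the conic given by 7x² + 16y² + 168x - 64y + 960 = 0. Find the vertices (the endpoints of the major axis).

(-16, 2) and (-8, 2)

Rearranging, 7(x² + 24x) + 16(y² - 4y) = -960.
Completing the square gives 7(x + 12)² + 16(y - 2)² = -960 + 1008 + 64 = 112.
Divide by 112: (x + 12)²/16 + (y - 2)²/7 = 1
Ellipse, center (-12, 2), major axis horizontal; a² = 16, b² = 7.
a = 4. Vertices at (h ± a, k).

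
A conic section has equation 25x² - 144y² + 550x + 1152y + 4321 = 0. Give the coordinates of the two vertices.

(-11, -1) and (-11, 9)

Group: 25(x² + 22x) -144(y² - 8y) = -4321
Complete the square in x and y: 25(x + 11)² -144(y - 4)² = -4321 + 3025 - 2304 = -3600
Dividing both sides by -3600: (y - 4)²/25 - (x + 11)²/144 = 1
Hyperbola, center (-11, 4), transverse axis vertical; a² = 25, b² = 144.
a = 5. Vertices at (h, k ± a).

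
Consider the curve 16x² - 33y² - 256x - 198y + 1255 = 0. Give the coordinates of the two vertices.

(8, -7) and (8, 1)

Group: 16(x² - 16x) -33(y² + 6y) = -1255
Complete the square: 16(x - 8)² -33(y + 3)² = -1255 + 1024 - 297 = -528
Divide through by -528 to get (y + 3)²/16 - (x - 8)²/33 = 1.
Hyperbola, center (8, -3), transverse axis vertical; a² = 16, b² = 33.
a = 4. Vertices at (h, k ± a).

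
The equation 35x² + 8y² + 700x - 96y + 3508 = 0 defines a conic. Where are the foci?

Collect terms: 35(x² + 20x) + 8(y² - 12y) = -3508
Complete the square in x and y: 35(x + 10)² + 8(y - 6)² = -3508 + 3500 + 288 = 280
Dividing both sides by 280: (x + 10)²/8 + (y - 6)²/35 = 1
Ellipse, center (-10, 6), major axis vertical; a² = 35, b² = 8.
c² = a² - b² = 35 - 8 = 27, so c = 3√3.
Foci lie on the vertical axis through the center: (h, k ± c).

(-10, 6 - 3√3) and (-10, 6 + 3√3)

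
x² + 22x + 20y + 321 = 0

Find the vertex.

(-11, -10)

Only x is squared. Complete the square in x: (x + 11)² = -20(y + 10).
Vertex (-11, -10); 4p = -20 so p = -5. Opens down.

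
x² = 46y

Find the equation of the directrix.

Vertex (0, 0); 4p = 46 so p = 23/2. Opens up.
Directrix is the horizontal line y = k − p = 0 − (23/2) = -23/2.

y = -23/2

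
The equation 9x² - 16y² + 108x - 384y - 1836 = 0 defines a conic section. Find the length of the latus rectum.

32/3

Group the x- and y-terms: 9(x² + 12x) -16(y² + 24y) = 1836
Complete the square in x and y: 9(x + 6)² -16(y + 12)² = 1836 + 324 - 2304 = -144
Divide through by -144 to get (y + 12)²/9 - (x + 6)²/16 = 1.
Hyperbola, center (-6, -12), transverse axis vertical; a² = 9, b² = 16.
Latus rectum length = 2b²/a = 2·16/3 = 32/3.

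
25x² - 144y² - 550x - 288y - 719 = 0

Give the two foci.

(-2, -1) and (24, -1)

Group: 25(x² - 22x) -144(y² + 2y) = 719
Complete the square: 25(x - 11)² -144(y + 1)² = 719 + 3025 - 144 = 3600
Divide by 3600: (x - 11)²/144 - (y + 1)²/25 = 1
Hyperbola, center (11, -1), transverse axis horizontal; a² = 144, b² = 25.
c² = a² + b² = 144 + 25 = 169, so c = 13.
Foci lie on the horizontal axis through the center: (h ± c, k).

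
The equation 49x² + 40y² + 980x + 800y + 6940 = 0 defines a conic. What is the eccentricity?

e = 3/7

Group: 49(x² + 20x) + 40(y² + 20y) = -6940
49(x + 10)² + 40(y + 10)² = -6940 + 4900 + 4000 = 1960
Dividing both sides by 1960: (x + 10)²/40 + (y + 10)²/49 = 1
Ellipse, center (-10, -10), major axis vertical; a² = 49, b² = 40.
c² = a² - b² = 9, so c = 3.
e = c/a = 3/7.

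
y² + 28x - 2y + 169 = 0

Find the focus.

(-13, 1)

Only y is squared. Complete the square in y: (y - 1)² = -28(x + 6).
Vertex (-6, 1); 4p = -28 so p = -7. Opens left.
Focus is p units from the vertex along the axis: (h + p, k).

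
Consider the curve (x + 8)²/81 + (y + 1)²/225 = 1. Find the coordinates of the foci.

Center (-8, -1). The larger denominator 225 sits under the y-term, so the major axis is vertical; a² = 225, b² = 81.
c² = a² - b² = 225 - 81 = 144, so c = 12.
Foci lie on the vertical axis through the center: (h, k ± c).

(-8, -13) and (-8, 11)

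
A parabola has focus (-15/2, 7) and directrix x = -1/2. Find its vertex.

(-4, 7)

The vertex is the midpoint between the focus and the directrix along the axis of symmetry.
Axis is horizontal (directrix is vertical). Vertex x-coordinate = (-15/2 + (-1/2))/2 = -4; y-coordinate = 7.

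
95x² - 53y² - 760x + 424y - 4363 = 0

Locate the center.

(4, 4)

Group the x- and y-terms: 95(x² - 8x) -53(y² - 8y) = 4363
Completing the square gives 95(x - 4)² -53(y - 4)² = 4363 + 1520 - 848 = 5035.
Divide by 5035: (x - 4)²/53 - (y - 4)²/95 = 1
Hyperbola with center (4, 4).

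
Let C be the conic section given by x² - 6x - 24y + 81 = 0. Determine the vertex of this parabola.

(3, 3)

Only x is squared. Complete the square in x: (x - 3)² = 24(y - 3).
Vertex (3, 3); 4p = 24 so p = 6. Opens up.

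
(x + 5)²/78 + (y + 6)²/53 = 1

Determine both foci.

Center (-5, -6). The larger denominator 78 sits under the x-term, so the major axis is horizontal; a² = 78, b² = 53.
c² = a² - b² = 78 - 53 = 25, so c = 5.
Foci lie on the horizontal axis through the center: (h ± c, k).

(-10, -6) and (0, -6)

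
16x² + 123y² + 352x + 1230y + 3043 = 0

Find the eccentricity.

e = √13161/123

16(x² + 22x) + 123(y² + 10y) = -3043
16(x + 11)² + 123(y + 5)² = -3043 + 1936 + 3075 = 1968
Divide through by 1968 to get (x + 11)²/123 + (y + 5)²/16 = 1.
Ellipse, center (-11, -5), major axis horizontal; a² = 123, b² = 16.
c² = a² - b² = 107, so c = √107.
e = c/a = √107/√123 = √13161/123.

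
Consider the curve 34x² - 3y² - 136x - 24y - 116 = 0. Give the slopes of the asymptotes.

√102/3 and -√102/3

Group: 34(x² - 4x) -3(y² + 8y) = 116
Complete the square: 34(x - 2)² -3(y + 4)² = 116 + 136 - 48 = 204
Divide by 204: (x - 2)²/6 - (y + 4)²/68 = 1
Hyperbola, center (2, -4), transverse axis horizontal; a² = 6, b² = 68.
For a horizontal hyperbola the asymptotes have slope ±b/a.
Here that is ±2√17/√6 = ±√102/3.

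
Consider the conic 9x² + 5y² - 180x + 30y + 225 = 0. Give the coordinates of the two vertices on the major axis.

Group: 9(x² - 20x) + 5(y² + 6y) = -225
Completing the square gives 9(x - 10)² + 5(y + 3)² = -225 + 900 + 45 = 720.
Divide through by 720 to get (x - 10)²/80 + (y + 3)²/144 = 1.
Ellipse, center (10, -3), major axis vertical; a² = 144, b² = 80.
a = 12. Vertices at (h, k ± a).

(10, -15) and (10, 9)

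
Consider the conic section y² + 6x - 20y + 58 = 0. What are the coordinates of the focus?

Only y is squared. Complete the square in y: (y - 10)² = -6(x - 7).
Vertex (7, 10); 4p = -6 so p = -3/2. Opens left.
Focus is p units from the vertex along the axis: (h + p, k).

(11/2, 10)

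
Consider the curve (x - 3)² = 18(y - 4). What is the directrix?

Vertex (3, 4); 4p = 18 so p = 9/2. Opens up.
Directrix is the horizontal line y = k − p = 4 − (9/2) = -1/2.

y = -1/2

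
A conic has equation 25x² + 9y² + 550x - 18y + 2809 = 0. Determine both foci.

Group: 25(x² + 22x) + 9(y² - 2y) = -2809
Completing the square gives 25(x + 11)² + 9(y - 1)² = -2809 + 3025 + 9 = 225.
Dividing both sides by 225: (x + 11)²/9 + (y - 1)²/25 = 1
Ellipse, center (-11, 1), major axis vertical; a² = 25, b² = 9.
c² = a² - b² = 25 - 9 = 16, so c = 4.
Foci lie on the vertical axis through the center: (h, k ± c).

(-11, -3) and (-11, 5)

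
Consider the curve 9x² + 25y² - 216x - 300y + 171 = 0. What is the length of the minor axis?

Rearranging, 9(x² - 24x) + 25(y² - 12y) = -171.
Complete the square: 9(x - 12)² + 25(y - 6)² = -171 + 1296 + 900 = 2025
Dividing both sides by 2025: (x - 12)²/225 + (y - 6)²/81 = 1
Ellipse, center (12, 6), major axis horizontal; a² = 225, b² = 81.
b² = 81 so b = 9; the minor axis has length 2b = 18.

18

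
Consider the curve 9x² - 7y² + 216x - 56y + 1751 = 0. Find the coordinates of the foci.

Group: 9(x² + 24x) -7(y² + 8y) = -1751
9(x + 12)² -7(y + 4)² = -1751 + 1296 - 112 = -567
Dividing both sides by -567: (y + 4)²/81 - (x + 12)²/63 = 1
Hyperbola, center (-12, -4), transverse axis vertical; a² = 81, b² = 63.
c² = a² + b² = 81 + 63 = 144, so c = 12.
Foci lie on the vertical axis through the center: (h, k ± c).

(-12, -16) and (-12, 8)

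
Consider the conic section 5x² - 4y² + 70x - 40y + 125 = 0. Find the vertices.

(-9, -5) and (-5, -5)

Rearranging, 5(x² + 14x) -4(y² + 10y) = -125.
Complete the square in x and y: 5(x + 7)² -4(y + 5)² = -125 + 245 - 100 = 20
Dividing both sides by 20: (x + 7)²/4 - (y + 5)²/5 = 1
Hyperbola, center (-7, -5), transverse axis horizontal; a² = 4, b² = 5.
a = 2. Vertices at (h ± a, k).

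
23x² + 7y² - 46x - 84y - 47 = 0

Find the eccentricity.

e = 4√23/23

Group the x- and y-terms: 23(x² - 2x) + 7(y² - 12y) = 47
Complete the square: 23(x - 1)² + 7(y - 6)² = 47 + 23 + 252 = 322
Divide by 322: (x - 1)²/14 + (y - 6)²/46 = 1
Ellipse, center (1, 6), major axis vertical; a² = 46, b² = 14.
c² = a² - b² = 32, so c = 4√2.
e = c/a = 4√2/√46 = 4√23/23.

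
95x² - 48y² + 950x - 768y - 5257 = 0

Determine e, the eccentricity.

e = √429/12

Collect terms: 95(x² + 10x) -48(y² + 16y) = 5257
Complete the square: 95(x + 5)² -48(y + 8)² = 5257 + 2375 - 3072 = 4560
Divide through by 4560 to get (x + 5)²/48 - (y + 8)²/95 = 1.
Hyperbola, center (-5, -8), transverse axis horizontal; a² = 48, b² = 95.
c² = a² + b² = 143, so c = √143.
e = c/a = √143/4√3 = √429/12.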